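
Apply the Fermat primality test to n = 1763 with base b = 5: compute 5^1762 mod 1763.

1665

5^1 ≡ 5 (mod 1763)
5^2 ≡ 5^2 = 25 ≡ 25 (mod 1763)
5^4 ≡ 25^2 = 625 ≡ 625 (mod 1763)
5^8 ≡ 625^2 = 390625 ≡ 1002 (mod 1763)
5^16 ≡ 1002^2 = 1004004 ≡ 857 (mod 1763)
5^32 ≡ 857^2 = 734449 ≡ 1041 (mod 1763)
5^64 ≡ 1041^2 = 1083681 ≡ 1199 (mod 1763)
5^128 ≡ 1199^2 = 1437601 ≡ 756 (mod 1763)
5^256 ≡ 756^2 = 571536 ≡ 324 (mod 1763)
5^512 ≡ 324^2 = 104976 ≡ 959 (mod 1763)
5^1024 ≡ 959^2 = 919681 ≡ 1158 (mod 1763)
1762 = 1024 + 512 + 128 + 64 + 32 + 2 in binary powers of 2.
So 5^1762 ≡ 1158 · 959 · 756 · 1199 · 1041 · 25 ≡ 1665 (mod 1763).
Since 1665 ≠ 1, base 5 is a Fermat witness: 1763 is composite.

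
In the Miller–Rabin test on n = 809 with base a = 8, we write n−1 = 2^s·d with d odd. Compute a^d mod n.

809 − 1 = 808 = 2^3 · 101, so d = 101.
8^1 ≡ 8 (mod 809)
8^2 ≡ 8^2 = 64 ≡ 64 (mod 809)
8^4 ≡ 64^2 = 4096 ≡ 51 (mod 809)
8^8 ≡ 51^2 = 2601 ≡ 174 (mod 809)
8^16 ≡ 174^2 = 30276 ≡ 343 (mod 809)
8^32 ≡ 343^2 = 117649 ≡ 344 (mod 809)
8^64 ≡ 344^2 = 118336 ≡ 222 (mod 809)
101 = 64 + 32 + 4 + 1 in binary powers of 2.
So 8^101 ≡ 222 · 344 · 51 · 8 ≡ 318 (mod 809).
Squaring chain: 318 → 808 → 1; reaches −1, so base 8 does not prove 809 composite.

318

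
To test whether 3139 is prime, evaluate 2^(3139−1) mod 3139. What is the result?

2^1 ≡ 2 (mod 3139)
2^2 ≡ 2^2 = 4 ≡ 4 (mod 3139)
2^4 ≡ 4^2 = 16 ≡ 16 (mod 3139)
2^8 ≡ 16^2 = 256 ≡ 256 (mod 3139)
2^16 ≡ 256^2 = 65536 ≡ 2756 (mod 3139)
2^32 ≡ 2756^2 = 7595536 ≡ 2295 (mod 3139)
2^64 ≡ 2295^2 = 5267025 ≡ 2922 (mod 3139)
2^128 ≡ 2922^2 = 8538084 ≡ 4 (mod 3139)
2^256 ≡ 4^2 = 16 ≡ 16 (mod 3139)
2^512 ≡ 16^2 = 256 ≡ 256 (mod 3139)
2^1024 ≡ 256^2 = 65536 ≡ 2756 (mod 3139)
2^2048 ≡ 2756^2 = 7595536 ≡ 2295 (mod 3139)
3138 = 2048 + 1024 + 64 + 2 in binary powers of 2.
So 2^3138 ≡ 2295 · 2756 · 2922 · 4 ≡ 3057 (mod 3139).
Since 3057 ≠ 1, base 2 is a Fermat witness: 3139 is composite.

3057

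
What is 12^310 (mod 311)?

12^1 ≡ 12 (mod 311)
12^2 ≡ 12^2 = 144 ≡ 144 (mod 311)
12^4 ≡ 144^2 = 20736 ≡ 210 (mod 311)
12^8 ≡ 210^2 = 44100 ≡ 249 (mod 311)
12^16 ≡ 249^2 = 62001 ≡ 112 (mod 311)
12^32 ≡ 112^2 = 12544 ≡ 104 (mod 311)
12^64 ≡ 104^2 = 10816 ≡ 242 (mod 311)
12^128 ≡ 242^2 = 58564 ≡ 96 (mod 311)
12^256 ≡ 96^2 = 9216 ≡ 197 (mod 311)
310 = 256 + 32 + 16 + 4 + 2 in binary powers of 2.
So 12^310 ≡ 197 · 104 · 112 · 210 · 144 ≡ 1 (mod 311).
Since the result is 1, base 12 gives no evidence that 311 is composite.

1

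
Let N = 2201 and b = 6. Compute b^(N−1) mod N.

6^1 ≡ 6 (mod 2201)
6^2 ≡ 6^2 = 36 ≡ 36 (mod 2201)
6^4 ≡ 36^2 = 1296 ≡ 1296 (mod 2201)
6^8 ≡ 1296^2 = 1679616 ≡ 253 (mod 2201)
6^16 ≡ 253^2 = 64009 ≡ 180 (mod 2201)
6^32 ≡ 180^2 = 32400 ≡ 1586 (mod 2201)
6^64 ≡ 1586^2 = 2515396 ≡ 1854 (mod 2201)
6^128 ≡ 1854^2 = 3437316 ≡ 1555 (mod 2201)
6^256 ≡ 1555^2 = 2418025 ≡ 1327 (mod 2201)
6^512 ≡ 1327^2 = 1760929 ≡ 129 (mod 2201)
6^1024 ≡ 129^2 = 16641 ≡ 1234 (mod 2201)
6^2048 ≡ 1234^2 = 1522756 ≡ 1865 (mod 2201)
2200 = 2048 + 128 + 16 + 8 in binary powers of 2.
So 6^2200 ≡ 1865 · 1555 · 180 · 253 ≡ 1823 (mod 2201).
Since 1823 ≠ 1, base 6 is a Fermat witness: 2201 is composite.

1823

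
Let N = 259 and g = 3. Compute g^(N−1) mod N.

3^1 ≡ 3 (mod 259)
3^2 ≡ 3^2 = 9 ≡ 9 (mod 259)
3^4 ≡ 9^2 = 81 ≡ 81 (mod 259)
3^8 ≡ 81^2 = 6561 ≡ 86 (mod 259)
3^16 ≡ 86^2 = 7396 ≡ 144 (mod 259)
3^32 ≡ 144^2 = 20736 ≡ 16 (mod 259)
3^64 ≡ 16^2 = 256 ≡ 256 (mod 259)
3^128 ≡ 256^2 = 65536 ≡ 9 (mod 259)
3^256 ≡ 9^2 = 81 ≡ 81 (mod 259)
258 = 256 + 2 in binary powers of 2.
So 3^258 ≡ 81 · 9 ≡ 211 (mod 259).
Since 211 ≠ 1, base 3 is a Fermat witness: 259 is composite.

211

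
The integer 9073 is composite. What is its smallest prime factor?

43

9073 is odd.
Digit sum 19, not divisible by 3.
Ends in 3: not divisible by 5.
7: 9073 = 7·1296 + 1
11: 9073 = 11·824 + 9
13: 9073 = 13·697 + 12
17: 9073 = 17·533 + 12
19: 9073 = 19·477 + 10
23: 9073 = 23·394 + 11
29: 9073 = 29·312 + 25
31: 9073 = 31·292 + 21
37: 9073 = 37·245 + 8
41: 9073 = 41·221 + 12
43: 9073 = 43·211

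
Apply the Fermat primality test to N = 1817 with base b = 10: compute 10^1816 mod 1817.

1094

10^1 ≡ 10 (mod 1817)
10^2 ≡ 10^2 = 100 ≡ 100 (mod 1817)
10^4 ≡ 100^2 = 10000 ≡ 915 (mod 1817)
10^8 ≡ 915^2 = 837225 ≡ 1405 (mod 1817)
10^16 ≡ 1405^2 = 1974025 ≡ 763 (mod 1817)
10^32 ≡ 763^2 = 582169 ≡ 729 (mod 1817)
10^64 ≡ 729^2 = 531441 ≡ 877 (mod 1817)
10^128 ≡ 877^2 = 769129 ≡ 538 (mod 1817)
10^256 ≡ 538^2 = 289444 ≡ 541 (mod 1817)
10^512 ≡ 541^2 = 292681 ≡ 144 (mod 1817)
10^1024 ≡ 144^2 = 20736 ≡ 749 (mod 1817)
1816 = 1024 + 512 + 256 + 16 + 8 in binary powers of 2.
So 10^1816 ≡ 749 · 144 · 541 · 763 · 1405 ≡ 1094 (mod 1817).
Since 1094 ≠ 1, base 10 is a Fermat witness: 1817 is composite.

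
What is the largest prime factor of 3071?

83

3071 = 37 · 83
83 is prime.
So 3071 = 37 · 83; the largest prime factor is 83.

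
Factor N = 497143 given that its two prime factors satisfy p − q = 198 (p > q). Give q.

Since p = q + 198, we have 497143 = q(q + 198), so q² + 198q − 497143 = 0.
Discriminant: 198² + 4·497143 = 39204 + 1988572 = 2027776; √2027776 = 1424.
q = (−198 + 1424)/2 = 613, and p = q + 198 = 811.
Check: 613 · 811 = 497143.

613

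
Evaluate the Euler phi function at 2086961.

2036320

Factor: 2086961 = 89 · 131 · 179.
φ(2086961) = (89−1) · (131−1) · (179−1) = 88 · 130 · 178 = 2036320.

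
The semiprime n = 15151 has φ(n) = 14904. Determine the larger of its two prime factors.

139

φ(n) = (p−1)(q−1) = n − (p+q) + 1, so p + q = 15151 − 14904 + 1 = 248.
p and q are the roots of t² − 248t + 15151 = 0.
Discriminant: 248² − 4·15151 = 61504 − 60604 = 900; √900 = 30.
q = (248 − 30)/2 = 109, p = (248 + 30)/2 = 139.
Check: 109 · 139 = 15151.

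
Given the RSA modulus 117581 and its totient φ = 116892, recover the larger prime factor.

φ(n) = (p−1)(q−1) = n − (p+q) + 1, so p + q = 117581 − 116892 + 1 = 690.
p and q are the roots of t² − 690t + 117581 = 0.
Discriminant: 690² − 4·117581 = 476100 − 470324 = 5776; √5776 = 76.
q = (690 − 76)/2 = 307, p = (690 + 76)/2 = 383.
Check: 307 · 383 = 117581.

383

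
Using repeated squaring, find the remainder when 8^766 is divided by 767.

285

8^1 ≡ 8 (mod 767)
8^2 ≡ 8^2 = 64 ≡ 64 (mod 767)
8^4 ≡ 64^2 = 4096 ≡ 261 (mod 767)
8^8 ≡ 261^2 = 68121 ≡ 625 (mod 767)
8^16 ≡ 625^2 = 390625 ≡ 222 (mod 767)
8^32 ≡ 222^2 = 49284 ≡ 196 (mod 767)
8^64 ≡ 196^2 = 38416 ≡ 66 (mod 767)
8^128 ≡ 66^2 = 4356 ≡ 521 (mod 767)
8^256 ≡ 521^2 = 271441 ≡ 690 (mod 767)
8^512 ≡ 690^2 = 476100 ≡ 560 (mod 767)
766 = 512 + 128 + 64 + 32 + 16 + 8 + 4 + 2 in binary powers of 2.
So 8^766 ≡ 560 · 521 · 66 · 196 · 222 · 625 · 261 · 64 ≡ 285 (mod 767).
Since 285 ≠ 1, base 8 is a Fermat witness: 767 is composite.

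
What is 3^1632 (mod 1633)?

288

3^1 ≡ 3 (mod 1633)
3^2 ≡ 3^2 = 9 ≡ 9 (mod 1633)
3^4 ≡ 9^2 = 81 ≡ 81 (mod 1633)
3^8 ≡ 81^2 = 6561 ≡ 29 (mod 1633)
3^16 ≡ 29^2 = 841 ≡ 841 (mod 1633)
3^32 ≡ 841^2 = 707281 ≡ 192 (mod 1633)
3^64 ≡ 192^2 = 36864 ≡ 938 (mod 1633)
3^128 ≡ 938^2 = 879844 ≡ 1290 (mod 1633)
3^256 ≡ 1290^2 = 1664100 ≡ 73 (mod 1633)
3^512 ≡ 73^2 = 5329 ≡ 430 (mod 1633)
3^1024 ≡ 430^2 = 184900 ≡ 371 (mod 1633)
1632 = 1024 + 512 + 64 + 32 in binary powers of 2.
So 3^1632 ≡ 371 · 430 · 938 · 192 ≡ 288 (mod 1633).
Since 288 ≠ 1, base 3 is a Fermat witness: 1633 is composite.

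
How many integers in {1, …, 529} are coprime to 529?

506

Factor: 529 = 23^2.
φ(529) = 23^1·(23−1) = 506.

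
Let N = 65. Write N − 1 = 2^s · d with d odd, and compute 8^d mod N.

65 − 1 = 64 = 2^6 · 1, so d = 1.
8^1 ≡ 8 (mod 65)
1 = 1 in binary powers of 2.
So 8^1 ≡ 8 ≡ 8 (mod 65).
Squaring chain: 8 → 64 → 1 → 1 → 1 → 1; reaches −1, so base 8 does not prove 65 composite.

8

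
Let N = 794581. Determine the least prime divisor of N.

23

794581 is odd.
Digit sum 34, not divisible by 3.
Ends in 1: not divisible by 5.
7: 794581 = 7·113511 + 4
11: 794581 = 11·72234 + 7
13: 794581 = 13·61121 + 8
17: 794581 = 17·46740 + 1
19: 794581 = 19·41820 + 1
23: 794581 = 23·34547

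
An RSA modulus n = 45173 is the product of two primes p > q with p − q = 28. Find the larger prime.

227

Since p = q + 28, we have 45173 = q(q + 28), so q² + 28q − 45173 = 0.
Discriminant: 28² + 4·45173 = 784 + 180692 = 181476; √181476 = 426.
q = (−28 + 426)/2 = 199, and p = q + 28 = 227.
Check: 199 · 227 = 45173.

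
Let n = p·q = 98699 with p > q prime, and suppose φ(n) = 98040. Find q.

229

φ(n) = (p−1)(q−1) = n − (p+q) + 1, so p + q = 98699 − 98040 + 1 = 660.
p and q are the roots of t² − 660t + 98699 = 0.
Discriminant: 660² − 4·98699 = 435600 − 394796 = 40804; √40804 = 202.
q = (660 − 202)/2 = 229, p = (660 + 202)/2 = 431.
Check: 229 · 431 = 98699.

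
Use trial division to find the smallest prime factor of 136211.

19

136211 is odd.
Digit sum 14, not divisible by 3.
Ends in 1: not divisible by 5.
7: 136211 = 7·19458 + 5
11: 136211 = 11·12382 + 9
13: 136211 = 13·10477 + 10
17: 136211 = 17·8012 + 7
19: 136211 = 19·7169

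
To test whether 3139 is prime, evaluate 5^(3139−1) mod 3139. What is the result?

5^1 ≡ 5 (mod 3139)
5^2 ≡ 5^2 = 25 ≡ 25 (mod 3139)
5^4 ≡ 25^2 = 625 ≡ 625 (mod 3139)
5^8 ≡ 625^2 = 390625 ≡ 1389 (mod 3139)
5^16 ≡ 1389^2 = 1929321 ≡ 1975 (mod 3139)
5^32 ≡ 1975^2 = 3900625 ≡ 1987 (mod 3139)
5^64 ≡ 1987^2 = 3948169 ≡ 2446 (mod 3139)
5^128 ≡ 2446^2 = 5982916 ≡ 3121 (mod 3139)
5^256 ≡ 3121^2 = 9740641 ≡ 324 (mod 3139)
5^512 ≡ 324^2 = 104976 ≡ 1389 (mod 3139)
5^1024 ≡ 1389^2 = 1929321 ≡ 1975 (mod 3139)
5^2048 ≡ 1975^2 = 3900625 ≡ 1987 (mod 3139)
3138 = 2048 + 1024 + 64 + 2 in binary powers of 2.
So 5^3138 ≡ 1987 · 1975 · 2446 · 25 ≡ 1311 (mod 3139).
Since 1311 ≠ 1, base 5 is a Fermat witness: 3139 is composite.

1311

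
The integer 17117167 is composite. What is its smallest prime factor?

79

17117167 is odd.
Digit sum 31, not divisible by 3.
Ends in 7: not divisible by 5.
7: 17117167 = 7·2445309 + 4
11: 17117167 = 11·1556106 + 1
13: 17117167 = 13·1316705 + 2
17: 17117167 = 17·1006892 + 3
19: 17117167 = 19·900903 + 10
23: 17117167 = 23·744224 + 15
29: 17117167 = 29·590247 + 4
31: 17117167 = 31·552166 + 21
37: 17117167 = 37·462626 + 5
41: 17117167 = 41·417491 + 36
43: 17117167 = 43·398073 + 28
47: 17117167 = 47·364195 + 2
53: 17117167 = 53·322965 + 22
59: 17117167 = 59·290121 + 28
61: 17117167 = 61·280609 + 18
67: 17117167 = 67·255480 + 7
71: 17117167 = 71·241086 + 61
73: 17117167 = 73·234481 + 54
79: 17117167 = 79·216673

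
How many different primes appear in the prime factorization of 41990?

41990 = 2 · 20995
20995 = 5 · 4199
4199 = 13 · 323
323 = 17 · 19
41990 = 2 · 5 · 13 · 17 · 19, which has 5 distinct prime factors.

5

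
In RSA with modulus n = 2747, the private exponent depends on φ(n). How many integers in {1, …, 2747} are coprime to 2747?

2640

Factor: 2747 = 41 · 67.
φ(2747) = (41−1) · (67−1) = 40 · 66 = 2640.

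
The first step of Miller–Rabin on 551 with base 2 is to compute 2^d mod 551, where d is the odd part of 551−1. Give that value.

551 − 1 = 550 = 2^1 · 275, so d = 275.
2^1 ≡ 2 (mod 551)
2^2 ≡ 2^2 = 4 ≡ 4 (mod 551)
2^4 ≡ 4^2 = 16 ≡ 16 (mod 551)
2^8 ≡ 16^2 = 256 ≡ 256 (mod 551)
2^16 ≡ 256^2 = 65536 ≡ 518 (mod 551)
2^32 ≡ 518^2 = 268324 ≡ 538 (mod 551)
2^64 ≡ 538^2 = 289444 ≡ 169 (mod 551)
2^128 ≡ 169^2 = 28561 ≡ 460 (mod 551)
2^256 ≡ 460^2 = 211600 ≡ 16 (mod 551)
275 = 256 + 16 + 2 + 1 in binary powers of 2.
So 2^275 ≡ 16 · 518 · 4 · 2 ≡ 184 (mod 551).
Squaring chain: 184; never reaches −1, so base 2 is a Miller–Rabin witness that 551 is composite.

184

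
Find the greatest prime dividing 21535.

21535 = 5 · 4307
4307 = 59 · 73
73 is prime.
So 21535 = 5 · 59 · 73; the largest prime factor is 73.

73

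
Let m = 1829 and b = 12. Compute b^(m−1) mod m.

1192

12^1 ≡ 12 (mod 1829)
12^2 ≡ 12^2 = 144 ≡ 144 (mod 1829)
12^4 ≡ 144^2 = 20736 ≡ 617 (mod 1829)
12^8 ≡ 617^2 = 380689 ≡ 257 (mod 1829)
12^16 ≡ 257^2 = 66049 ≡ 205 (mod 1829)
12^32 ≡ 205^2 = 42025 ≡ 1787 (mod 1829)
12^64 ≡ 1787^2 = 3193369 ≡ 1764 (mod 1829)
12^128 ≡ 1764^2 = 3111696 ≡ 567 (mod 1829)
12^256 ≡ 567^2 = 321489 ≡ 1414 (mod 1829)
12^512 ≡ 1414^2 = 1999396 ≡ 299 (mod 1829)
12^1024 ≡ 299^2 = 89401 ≡ 1609 (mod 1829)
1828 = 1024 + 512 + 256 + 32 + 4 in binary powers of 2.
So 12^1828 ≡ 1609 · 299 · 1414 · 1787 · 617 ≡ 1192 (mod 1829).
Since 1192 ≠ 1, base 12 is a Fermat witness: 1829 is composite.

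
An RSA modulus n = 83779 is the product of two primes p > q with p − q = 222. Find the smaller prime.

199

Since p = q + 222, we have 83779 = q(q + 222), so q² + 222q − 83779 = 0.
Discriminant: 222² + 4·83779 = 49284 + 335116 = 384400; √384400 = 620.
q = (−222 + 620)/2 = 199, and p = q + 222 = 421.
Check: 199 · 421 = 83779.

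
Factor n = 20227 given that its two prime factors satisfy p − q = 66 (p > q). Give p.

Since p = q + 66, we have 20227 = q(q + 66), so q² + 66q − 20227 = 0.
Discriminant: 66² + 4·20227 = 4356 + 80908 = 85264; √85264 = 292.
q = (−66 + 292)/2 = 113, and p = q + 66 = 179.
Check: 113 · 179 = 20227.

179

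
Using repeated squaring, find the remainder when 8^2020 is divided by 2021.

8^1 ≡ 8 (mod 2021)
8^2 ≡ 8^2 = 64 ≡ 64 (mod 2021)
8^4 ≡ 64^2 = 4096 ≡ 54 (mod 2021)
8^8 ≡ 54^2 = 2916 ≡ 895 (mod 2021)
8^16 ≡ 895^2 = 801025 ≡ 709 (mod 2021)
8^32 ≡ 709^2 = 502681 ≡ 1473 (mod 2021)
8^64 ≡ 1473^2 = 2169729 ≡ 1196 (mod 2021)
8^128 ≡ 1196^2 = 1430416 ≡ 1569 (mod 2021)
8^256 ≡ 1569^2 = 2461761 ≡ 183 (mod 2021)
8^512 ≡ 183^2 = 33489 ≡ 1153 (mod 2021)
8^1024 ≡ 1153^2 = 1329409 ≡ 1612 (mod 2021)
2020 = 1024 + 512 + 256 + 128 + 64 + 32 + 4 in binary powers of 2.
So 8^2020 ≡ 1612 · 1153 · 183 · 1569 · 1196 · 1473 · 54 ≡ 1860 (mod 2021).
Since 1860 ≠ 1, base 8 is a Fermat witness: 2021 is composite.

1860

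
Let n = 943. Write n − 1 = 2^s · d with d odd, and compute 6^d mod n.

943 − 1 = 942 = 2^1 · 471, so d = 471.
6^1 ≡ 6 (mod 943)
6^2 ≡ 6^2 = 36 ≡ 36 (mod 943)
6^4 ≡ 36^2 = 1296 ≡ 353 (mod 943)
6^8 ≡ 353^2 = 124609 ≡ 133 (mod 943)
6^16 ≡ 133^2 = 17689 ≡ 715 (mod 943)
6^32 ≡ 715^2 = 511225 ≡ 119 (mod 943)
6^64 ≡ 119^2 = 14161 ≡ 16 (mod 943)
6^128 ≡ 16^2 = 256 ≡ 256 (mod 943)
6^256 ≡ 256^2 = 65536 ≡ 469 (mod 943)
471 = 256 + 128 + 64 + 16 + 4 + 2 + 1 in binary powers of 2.
So 6^471 ≡ 469 · 256 · 16 · 715 · 353 · 36 · 6 ≡ 177 (mod 943).
Squaring chain: 177; never reaches −1, so base 6 is a Miller–Rabin witness that 943 is composite.

177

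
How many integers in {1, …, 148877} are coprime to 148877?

146068

Factor: 148877 = 53^3.
φ(148877) = 53^2·(53−1) = 146068.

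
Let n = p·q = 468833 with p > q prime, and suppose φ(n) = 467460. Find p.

φ(n) = (p−1)(q−1) = n − (p+q) + 1, so p + q = 468833 − 467460 + 1 = 1374.
p and q are the roots of t² − 1374t + 468833 = 0.
Discriminant: 1374² − 4·468833 = 1887876 − 1875332 = 12544; √12544 = 112.
q = (1374 − 112)/2 = 631, p = (1374 + 112)/2 = 743.
Check: 631 · 743 = 468833.

743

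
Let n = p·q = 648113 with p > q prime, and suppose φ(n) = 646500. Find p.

φ(n) = (p−1)(q−1) = n − (p+q) + 1, so p + q = 648113 − 646500 + 1 = 1614.
p and q are the roots of t² − 1614t + 648113 = 0.
Discriminant: 1614² − 4·648113 = 2604996 − 2592452 = 12544; √12544 = 112.
q = (1614 − 112)/2 = 751, p = (1614 + 112)/2 = 863.
Check: 751 · 863 = 648113.

863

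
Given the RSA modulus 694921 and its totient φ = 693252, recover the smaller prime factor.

φ(n) = (p−1)(q−1) = n − (p+q) + 1, so p + q = 694921 − 693252 + 1 = 1670.
p and q are the roots of t² − 1670t + 694921 = 0.
Discriminant: 1670² − 4·694921 = 2788900 − 2779684 = 9216; √9216 = 96.
q = (1670 − 96)/2 = 787, p = (1670 + 96)/2 = 883.
Check: 787 · 883 = 694921.

787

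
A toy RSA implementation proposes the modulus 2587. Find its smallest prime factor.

2587 is odd.
Digit sum 22, not divisible by 3.
Ends in 7: not divisible by 5.
7: 2587 = 7·369 + 4
11: 2587 = 11·235 + 2
13: 2587 = 13·199

13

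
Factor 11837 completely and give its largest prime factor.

11837 = 7 · 1691
1691 = 19 · 89
89 is prime.
So 11837 = 7 · 19 · 89; the largest prime factor is 89.

89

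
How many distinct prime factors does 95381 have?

4

95381 = 11 · 8671
8671 = 13 · 667
667 = 23 · 29
95381 = 11 · 13 · 23 · 29, which has 4 distinct prime factors.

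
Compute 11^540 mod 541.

1

11^1 ≡ 11 (mod 541)
11^2 ≡ 11^2 = 121 ≡ 121 (mod 541)
11^4 ≡ 121^2 = 14641 ≡ 34 (mod 541)
11^8 ≡ 34^2 = 1156 ≡ 74 (mod 541)
11^16 ≡ 74^2 = 5476 ≡ 66 (mod 541)
11^32 ≡ 66^2 = 4356 ≡ 28 (mod 541)
11^64 ≡ 28^2 = 784 ≡ 243 (mod 541)
11^128 ≡ 243^2 = 59049 ≡ 80 (mod 541)
11^256 ≡ 80^2 = 6400 ≡ 449 (mod 541)
11^512 ≡ 449^2 = 201601 ≡ 349 (mod 541)
540 = 512 + 16 + 8 + 4 in binary powers of 2.
So 11^540 ≡ 349 · 66 · 74 · 34 ≡ 1 (mod 541).
Since the result is 1, base 11 gives no evidence that 541 is composite.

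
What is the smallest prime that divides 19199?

19199 is odd.
Digit sum 29, not divisible by 3.
Ends in 9: not divisible by 5.
7: 19199 = 7·2742 + 5
11: 19199 = 11·1745 + 4
13: 19199 = 13·1476 + 11
17: 19199 = 17·1129 + 6
19: 19199 = 19·1010 + 9
23: 19199 = 23·834 + 17
29: 19199 = 29·662 + 1
31: 19199 = 31·619 + 10
37: 19199 = 37·518 + 33
41: 19199 = 41·468 + 11
43: 19199 = 43·446 + 21
47: 19199 = 47·408 + 23
53: 19199 = 53·362 + 13
59: 19199 = 59·325 + 24
61: 19199 = 61·314 + 45
67: 19199 = 67·286 + 37
71: 19199 = 71·270 + 29
73: 19199 = 73·263

73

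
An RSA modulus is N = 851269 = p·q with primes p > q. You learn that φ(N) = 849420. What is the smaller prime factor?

φ(n) = (p−1)(q−1) = n − (p+q) + 1, so p + q = 851269 − 849420 + 1 = 1850.
p and q are the roots of t² − 1850t + 851269 = 0.
Discriminant: 1850² − 4·851269 = 3422500 − 3405076 = 17424; √17424 = 132.
q = (1850 − 132)/2 = 859, p = (1850 + 132)/2 = 991.
Check: 859 · 991 = 851269.

859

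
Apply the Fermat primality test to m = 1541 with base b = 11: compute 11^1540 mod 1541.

967

11^1 ≡ 11 (mod 1541)
11^2 ≡ 11^2 = 121 ≡ 121 (mod 1541)
11^4 ≡ 121^2 = 14641 ≡ 772 (mod 1541)
11^8 ≡ 772^2 = 595984 ≡ 1158 (mod 1541)
11^16 ≡ 1158^2 = 1340964 ≡ 294 (mod 1541)
11^32 ≡ 294^2 = 86436 ≡ 140 (mod 1541)
11^64 ≡ 140^2 = 19600 ≡ 1108 (mod 1541)
11^128 ≡ 1108^2 = 1227664 ≡ 1028 (mod 1541)
11^256 ≡ 1028^2 = 1056784 ≡ 1199 (mod 1541)
11^512 ≡ 1199^2 = 1437601 ≡ 1389 (mod 1541)
11^1024 ≡ 1389^2 = 1929321 ≡ 1530 (mod 1541)
1540 = 1024 + 512 + 4 in binary powers of 2.
So 11^1540 ≡ 1530 · 1389 · 772 ≡ 967 (mod 1541).
Since 967 ≠ 1, base 11 is a Fermat witness: 1541 is composite.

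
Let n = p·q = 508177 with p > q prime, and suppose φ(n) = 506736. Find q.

φ(n) = (p−1)(q−1) = n − (p+q) + 1, so p + q = 508177 − 506736 + 1 = 1442.
p and q are the roots of t² − 1442t + 508177 = 0.
Discriminant: 1442² − 4·508177 = 2079364 − 2032708 = 46656; √46656 = 216.
q = (1442 − 216)/2 = 613, p = (1442 + 216)/2 = 829.
Check: 613 · 829 = 508177.

613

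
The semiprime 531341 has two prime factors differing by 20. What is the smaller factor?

Since p = q + 20, we have 531341 = q(q + 20), so q² + 20q − 531341 = 0.
Discriminant: 20² + 4·531341 = 400 + 2125364 = 2125764; √2125764 = 1458.
q = (−20 + 1458)/2 = 719, and p = q + 20 = 739.
Check: 719 · 739 = 531341.

719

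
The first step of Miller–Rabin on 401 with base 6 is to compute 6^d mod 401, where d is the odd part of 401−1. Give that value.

401 − 1 = 400 = 2^4 · 25, so d = 25.
6^1 ≡ 6 (mod 401)
6^2 ≡ 6^2 = 36 ≡ 36 (mod 401)
6^4 ≡ 36^2 = 1296 ≡ 93 (mod 401)
6^8 ≡ 93^2 = 8649 ≡ 228 (mod 401)
6^16 ≡ 228^2 = 51984 ≡ 255 (mod 401)
25 = 16 + 8 + 1 in binary powers of 2.
So 6^25 ≡ 255 · 228 · 6 ≡ 371 (mod 401).
Squaring chain: 371 → 98 → 381 → 400; reaches −1, so base 6 does not prove 401 composite.

371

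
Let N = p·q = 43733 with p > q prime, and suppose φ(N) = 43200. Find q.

101

φ(n) = (p−1)(q−1) = n − (p+q) + 1, so p + q = 43733 − 43200 + 1 = 534.
p and q are the roots of t² − 534t + 43733 = 0.
Discriminant: 534² − 4·43733 = 285156 − 174932 = 110224; √110224 = 332.
q = (534 − 332)/2 = 101, p = (534 + 332)/2 = 433.
Check: 101 · 433 = 43733.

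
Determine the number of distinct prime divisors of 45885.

5

45885 = 3 · 15295
15295 = 5 · 3059
3059 = 7 · 437
437 = 19 · 23
45885 = 3 · 5 · 7 · 19 · 23, which has 5 distinct prime factors.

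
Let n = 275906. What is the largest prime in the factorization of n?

71

275906 = 2 · 137953
137953 = 29 · 4757
4757 = 67 · 71
71 is prime.
So 275906 = 2 · 29 · 67 · 71; the largest prime factor is 71.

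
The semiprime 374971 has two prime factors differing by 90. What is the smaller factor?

Since p = q + 90, we have 374971 = q(q + 90), so q² + 90q − 374971 = 0.
Discriminant: 90² + 4·374971 = 8100 + 1499884 = 1507984; √1507984 = 1228.
q = (−90 + 1228)/2 = 569, and p = q + 90 = 659.
Check: 569 · 659 = 374971.

569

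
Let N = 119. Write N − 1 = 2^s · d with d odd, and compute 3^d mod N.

75

119 − 1 = 118 = 2^1 · 59, so d = 59.
3^1 ≡ 3 (mod 119)
3^2 ≡ 3^2 = 9 ≡ 9 (mod 119)
3^4 ≡ 9^2 = 81 ≡ 81 (mod 119)
3^8 ≡ 81^2 = 6561 ≡ 16 (mod 119)
3^16 ≡ 16^2 = 256 ≡ 18 (mod 119)
3^32 ≡ 18^2 = 324 ≡ 86 (mod 119)
59 = 32 + 16 + 8 + 2 + 1 in binary powers of 2.
So 3^59 ≡ 86 · 18 · 16 · 9 · 3 ≡ 75 (mod 119).
Squaring chain: 75; never reaches −1, so base 3 is a Miller–Rabin witness that 119 is composite.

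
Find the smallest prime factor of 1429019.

43

1429019 is odd.
Digit sum 26, not divisible by 3.
Ends in 9: not divisible by 5.
7: 1429019 = 7·204145 + 4
11: 1429019 = 11·129910 + 9
13: 1429019 = 13·109924 + 7
17: 1429019 = 17·84059 + 16
19: 1429019 = 19·75211 + 10
23: 1429019 = 23·62131 + 6
29: 1429019 = 29·49276 + 15
31: 1429019 = 31·46097 + 12
37: 1429019 = 37·38622 + 5
41: 1429019 = 41·34854 + 5
43: 1429019 = 43·33233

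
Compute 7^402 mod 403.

7^1 ≡ 7 (mod 403)
7^2 ≡ 7^2 = 49 ≡ 49 (mod 403)
7^4 ≡ 49^2 = 2401 ≡ 386 (mod 403)
7^8 ≡ 386^2 = 148996 ≡ 289 (mod 403)
7^16 ≡ 289^2 = 83521 ≡ 100 (mod 403)
7^32 ≡ 100^2 = 10000 ≡ 328 (mod 403)
7^64 ≡ 328^2 = 107584 ≡ 386 (mod 403)
7^128 ≡ 386^2 = 148996 ≡ 289 (mod 403)
7^256 ≡ 289^2 = 83521 ≡ 100 (mod 403)
402 = 256 + 128 + 16 + 2 in binary powers of 2.
So 7^402 ≡ 100 · 289 · 100 · 49 ≡ 233 (mod 403).
Since 233 ≠ 1, base 7 is a Fermat witness: 403 is composite.

233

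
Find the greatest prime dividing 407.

407 = 11 · 37
37 is prime.
So 407 = 11 · 37; the largest prime factor is 37.

37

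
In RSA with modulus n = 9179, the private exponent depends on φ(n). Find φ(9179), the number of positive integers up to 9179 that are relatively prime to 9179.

Factor: 9179 = 67 · 137.
φ(9179) = (67−1) · (137−1) = 66 · 136 = 8976.

8976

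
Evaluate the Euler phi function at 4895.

Factor: 4895 = 5 · 11 · 89.
φ(4895) = (5−1) · (11−1) · (89−1) = 4 · 10 · 88 = 3520.

3520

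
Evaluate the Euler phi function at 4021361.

3945088

Factor: 4021361 = 137 · 149 · 197.
φ(4021361) = (137−1) · (149−1) · (197−1) = 136 · 148 · 196 = 3945088.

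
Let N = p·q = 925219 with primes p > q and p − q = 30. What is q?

Since p = q + 30, we have 925219 = q(q + 30), so q² + 30q − 925219 = 0.
Discriminant: 30² + 4·925219 = 900 + 3700876 = 3701776; √3701776 = 1924.
q = (−30 + 1924)/2 = 947, and p = q + 30 = 977.
Check: 947 · 977 = 925219.

947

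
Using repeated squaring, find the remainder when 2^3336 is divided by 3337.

1835

2^1 ≡ 2 (mod 3337)
2^2 ≡ 2^2 = 4 ≡ 4 (mod 3337)
2^4 ≡ 4^2 = 16 ≡ 16 (mod 3337)
2^8 ≡ 16^2 = 256 ≡ 256 (mod 3337)
2^16 ≡ 256^2 = 65536 ≡ 2133 (mod 3337)
2^32 ≡ 2133^2 = 4549689 ≡ 1358 (mod 3337)
2^64 ≡ 1358^2 = 1844164 ≡ 2140 (mod 3337)
2^128 ≡ 2140^2 = 4579600 ≡ 1236 (mod 3337)
2^256 ≡ 1236^2 = 1527696 ≡ 2687 (mod 3337)
2^512 ≡ 2687^2 = 7219969 ≡ 2038 (mod 3337)
2^1024 ≡ 2038^2 = 4153444 ≡ 2216 (mod 3337)
2^2048 ≡ 2216^2 = 4910656 ≡ 1929 (mod 3337)
3336 = 2048 + 1024 + 256 + 8 in binary powers of 2.
So 2^3336 ≡ 1929 · 2216 · 2687 · 256 ≡ 1835 (mod 3337).
Since 1835 ≠ 1, base 2 is a Fermat witness: 3337 is composite.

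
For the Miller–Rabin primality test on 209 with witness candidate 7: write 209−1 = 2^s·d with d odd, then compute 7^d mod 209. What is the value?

209 − 1 = 208 = 2^4 · 13, so d = 13.
7^1 ≡ 7 (mod 209)
7^2 ≡ 7^2 = 49 ≡ 49 (mod 209)
7^4 ≡ 49^2 = 2401 ≡ 102 (mod 209)
7^8 ≡ 102^2 = 10404 ≡ 163 (mod 209)
13 = 8 + 4 + 1 in binary powers of 2.
So 7^13 ≡ 163 · 102 · 7 ≡ 178 (mod 209).
Squaring chain: 178 → 125 → 159 → 201; never reaches −1, so base 7 is a Miller–Rabin witness that 209 is composite.

178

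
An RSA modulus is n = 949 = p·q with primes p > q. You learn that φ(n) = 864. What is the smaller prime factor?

13

φ(n) = (p−1)(q−1) = n − (p+q) + 1, so p + q = 949 − 864 + 1 = 86.
p and q are the roots of t² − 86t + 949 = 0.
Discriminant: 86² − 4·949 = 7396 − 3796 = 3600; √3600 = 60.
q = (86 − 60)/2 = 13, p = (86 + 60)/2 = 73.
Check: 13 · 73 = 949.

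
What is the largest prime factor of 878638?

878638 = 2 · 439319
439319 = 67 · 6557
6557 = 79 · 83
83 is prime.
So 878638 = 2 · 67 · 79 · 83; the largest prime factor is 83.

83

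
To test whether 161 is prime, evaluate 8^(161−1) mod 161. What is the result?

36

8^1 ≡ 8 (mod 161)
8^2 ≡ 8^2 = 64 ≡ 64 (mod 161)
8^4 ≡ 64^2 = 4096 ≡ 71 (mod 161)
8^8 ≡ 71^2 = 5041 ≡ 50 (mod 161)
8^16 ≡ 50^2 = 2500 ≡ 85 (mod 161)
8^32 ≡ 85^2 = 7225 ≡ 141 (mod 161)
8^64 ≡ 141^2 = 19881 ≡ 78 (mod 161)
8^128 ≡ 78^2 = 6084 ≡ 127 (mod 161)
160 = 128 + 32 in binary powers of 2.
So 8^160 ≡ 127 · 141 ≡ 36 (mod 161).
Since 36 ≠ 1, base 8 is a Fermat witness: 161 is composite.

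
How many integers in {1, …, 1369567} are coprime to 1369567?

1328664

Factor: 1369567 = 59 · 139 · 167.
φ(1369567) = (59−1) · (139−1) · (167−1) = 58 · 138 · 166 = 1328664.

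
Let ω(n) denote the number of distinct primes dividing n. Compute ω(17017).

17017 = 7 · 2431
2431 = 11 · 221
221 = 13 · 17
17017 = 7 · 11 · 13 · 17, which has 4 distinct prime factors.

4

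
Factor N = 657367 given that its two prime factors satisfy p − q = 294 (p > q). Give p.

971

Since p = q + 294, we have 657367 = q(q + 294), so q² + 294q − 657367 = 0.
Discriminant: 294² + 4·657367 = 86436 + 2629468 = 2715904; √2715904 = 1648.
q = (−294 + 1648)/2 = 677, and p = q + 294 = 971.
Check: 677 · 971 = 657367.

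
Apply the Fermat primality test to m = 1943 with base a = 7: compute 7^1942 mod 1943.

1387

7^1 ≡ 7 (mod 1943)
7^2 ≡ 7^2 = 49 ≡ 49 (mod 1943)
7^4 ≡ 49^2 = 2401 ≡ 458 (mod 1943)
7^8 ≡ 458^2 = 209764 ≡ 1863 (mod 1943)
7^16 ≡ 1863^2 = 3470769 ≡ 571 (mod 1943)
7^32 ≡ 571^2 = 326041 ≡ 1560 (mod 1943)
7^64 ≡ 1560^2 = 2433600 ≡ 964 (mod 1943)
7^128 ≡ 964^2 = 929296 ≡ 542 (mod 1943)
7^256 ≡ 542^2 = 293764 ≡ 371 (mod 1943)
7^512 ≡ 371^2 = 137641 ≡ 1631 (mod 1943)
7^1024 ≡ 1631^2 = 2660161 ≡ 194 (mod 1943)
1942 = 1024 + 512 + 256 + 128 + 16 + 4 + 2 in binary powers of 2.
So 7^1942 ≡ 194 · 1631 · 371 · 542 · 571 · 458 · 49 ≡ 1387 (mod 1943).
Since 1387 ≠ 1, base 7 is a Fermat witness: 1943 is composite.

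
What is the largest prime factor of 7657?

7657 = 13 · 589
589 = 19 · 31
31 is prime.
So 7657 = 13 · 19 · 31; the largest prime factor is 31.

31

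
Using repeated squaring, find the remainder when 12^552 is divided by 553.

337

12^1 ≡ 12 (mod 553)
12^2 ≡ 12^2 = 144 ≡ 144 (mod 553)
12^4 ≡ 144^2 = 20736 ≡ 275 (mod 553)
12^8 ≡ 275^2 = 75625 ≡ 417 (mod 553)
12^16 ≡ 417^2 = 173889 ≡ 247 (mod 553)
12^32 ≡ 247^2 = 61009 ≡ 179 (mod 553)
12^64 ≡ 179^2 = 32041 ≡ 520 (mod 553)
12^128 ≡ 520^2 = 270400 ≡ 536 (mod 553)
12^256 ≡ 536^2 = 287296 ≡ 289 (mod 553)
12^512 ≡ 289^2 = 83521 ≡ 18 (mod 553)
552 = 512 + 32 + 8 in binary powers of 2.
So 12^552 ≡ 18 · 179 · 417 ≡ 337 (mod 553).
Since 337 ≠ 1, base 12 is a Fermat witness: 553 is composite.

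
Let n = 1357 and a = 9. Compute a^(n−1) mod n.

9^1 ≡ 9 (mod 1357)
9^2 ≡ 9^2 = 81 ≡ 81 (mod 1357)
9^4 ≡ 81^2 = 6561 ≡ 1133 (mod 1357)
9^8 ≡ 1133^2 = 1283689 ≡ 1324 (mod 1357)
9^16 ≡ 1324^2 = 1752976 ≡ 1089 (mod 1357)
9^32 ≡ 1089^2 = 1185921 ≡ 1260 (mod 1357)
9^64 ≡ 1260^2 = 1587600 ≡ 1267 (mod 1357)
9^128 ≡ 1267^2 = 1605289 ≡ 1315 (mod 1357)
9^256 ≡ 1315^2 = 1729225 ≡ 407 (mod 1357)
9^512 ≡ 407^2 = 165649 ≡ 95 (mod 1357)
9^1024 ≡ 95^2 = 9025 ≡ 883 (mod 1357)
1356 = 1024 + 256 + 64 + 8 + 4 in binary powers of 2.
So 9^1356 ≡ 883 · 407 · 1267 · 1324 · 1133 ≡ 1051 (mod 1357).
Since 1051 ≠ 1, base 9 is a Fermat witness: 1357 is composite.

1051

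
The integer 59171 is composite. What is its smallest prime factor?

59171 is odd.
Digit sum 23, not divisible by 3.
Ends in 1: not divisible by 5.
7: 59171 = 7·8453

7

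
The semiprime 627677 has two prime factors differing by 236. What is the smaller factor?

Since p = q + 236, we have 627677 = q(q + 236), so q² + 236q − 627677 = 0.
Discriminant: 236² + 4·627677 = 55696 + 2510708 = 2566404; √2566404 = 1602.
q = (−236 + 1602)/2 = 683, and p = q + 236 = 919.
Check: 683 · 919 = 627677.

683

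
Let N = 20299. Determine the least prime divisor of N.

20299 is odd.
Digit sum 22, not divisible by 3.
Ends in 9: not divisible by 5.
7: 20299 = 7·2899 + 6
11: 20299 = 11·1845 + 4
13: 20299 = 13·1561 + 6
17: 20299 = 17·1194 + 1
19: 20299 = 19·1068 + 7
23: 20299 = 23·882 + 13
29: 20299 = 29·699 + 28
31: 20299 = 31·654 + 25
37: 20299 = 37·548 + 23
41: 20299 = 41·495 + 4
43: 20299 = 43·472 + 3
47: 20299 = 47·431 + 42
53: 20299 = 53·383

53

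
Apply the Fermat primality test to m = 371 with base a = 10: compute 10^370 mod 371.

10^1 ≡ 10 (mod 371)
10^2 ≡ 10^2 = 100 ≡ 100 (mod 371)
10^4 ≡ 100^2 = 10000 ≡ 354 (mod 371)
10^8 ≡ 354^2 = 125316 ≡ 289 (mod 371)
10^16 ≡ 289^2 = 83521 ≡ 46 (mod 371)
10^32 ≡ 46^2 = 2116 ≡ 261 (mod 371)
10^64 ≡ 261^2 = 68121 ≡ 228 (mod 371)
10^128 ≡ 228^2 = 51984 ≡ 44 (mod 371)
10^256 ≡ 44^2 = 1936 ≡ 81 (mod 371)
370 = 256 + 64 + 32 + 16 + 2 in binary powers of 2.
So 10^370 ≡ 81 · 228 · 261 · 46 · 100 ≡ 102 (mod 371).
Since 102 ≠ 1, base 10 is a Fermat witness: 371 is composite.

102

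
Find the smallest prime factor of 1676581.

1676581 is odd.
Digit sum 34, not divisible by 3.
Ends in 1: not divisible by 5.
7: 1676581 = 7·239511 + 4
11: 1676581 = 11·152416 + 5
13: 1676581 = 13·128967 + 10
17: 1676581 = 17·98622 + 7
19: 1676581 = 19·88241 + 2
23: 1676581 = 23·72894 + 19
29: 1676581 = 29·57813 + 4
31: 1676581 = 31·54083 + 8
37: 1676581 = 37·45313

37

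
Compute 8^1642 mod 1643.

8^1 ≡ 8 (mod 1643)
8^2 ≡ 8^2 = 64 ≡ 64 (mod 1643)
8^4 ≡ 64^2 = 4096 ≡ 810 (mod 1643)
8^8 ≡ 810^2 = 656100 ≡ 543 (mod 1643)
8^16 ≡ 543^2 = 294849 ≡ 752 (mod 1643)
8^32 ≡ 752^2 = 565504 ≡ 312 (mod 1643)
8^64 ≡ 312^2 = 97344 ≡ 407 (mod 1643)
8^128 ≡ 407^2 = 165649 ≡ 1349 (mod 1643)
8^256 ≡ 1349^2 = 1819801 ≡ 1000 (mod 1643)
8^512 ≡ 1000^2 = 1000000 ≡ 1056 (mod 1643)
8^1024 ≡ 1056^2 = 1115136 ≡ 1182 (mod 1643)
1642 = 1024 + 512 + 64 + 32 + 8 + 2 in binary powers of 2.
So 8^1642 ≡ 1182 · 1056 · 407 · 312 · 543 · 64 ≡ 250 (mod 1643).
Since 250 ≠ 1, base 8 is a Fermat witness: 1643 is composite.

250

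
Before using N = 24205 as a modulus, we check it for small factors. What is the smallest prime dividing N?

24205 is odd.
Digit sum 13, not divisible by 3.
Ends in 5: divisible by 5.

5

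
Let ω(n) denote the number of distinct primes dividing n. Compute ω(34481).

2

34481 = 29^2 · 41
34481 = 29^2 · 41, which has 2 distinct prime factors.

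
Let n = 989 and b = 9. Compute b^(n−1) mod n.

9^1 ≡ 9 (mod 989)
9^2 ≡ 9^2 = 81 ≡ 81 (mod 989)
9^4 ≡ 81^2 = 6561 ≡ 627 (mod 989)
9^8 ≡ 627^2 = 393129 ≡ 496 (mod 989)
9^16 ≡ 496^2 = 246016 ≡ 744 (mod 989)
9^32 ≡ 744^2 = 553536 ≡ 685 (mod 989)
9^64 ≡ 685^2 = 469225 ≡ 439 (mod 989)
9^128 ≡ 439^2 = 192721 ≡ 855 (mod 989)
9^256 ≡ 855^2 = 731025 ≡ 154 (mod 989)
9^512 ≡ 154^2 = 23716 ≡ 969 (mod 989)
988 = 512 + 256 + 128 + 64 + 16 + 8 + 4 in binary powers of 2.
So 9^988 ≡ 969 · 154 · 855 · 439 · 744 · 496 · 627 ≡ 439 (mod 989).
Since 439 ≠ 1, base 9 is a Fermat witness: 989 is composite.

439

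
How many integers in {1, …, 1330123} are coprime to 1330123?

Factor: 1330123 = 79 · 113 · 149.
φ(1330123) = (79−1) · (113−1) · (149−1) = 78 · 112 · 148 = 1292928.

1292928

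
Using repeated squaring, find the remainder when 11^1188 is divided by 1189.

1009

11^1 ≡ 11 (mod 1189)
11^2 ≡ 11^2 = 121 ≡ 121 (mod 1189)
11^4 ≡ 121^2 = 14641 ≡ 373 (mod 1189)
11^8 ≡ 373^2 = 139129 ≡ 16 (mod 1189)
11^16 ≡ 16^2 = 256 ≡ 256 (mod 1189)
11^32 ≡ 256^2 = 65536 ≡ 141 (mod 1189)
11^64 ≡ 141^2 = 19881 ≡ 857 (mod 1189)
11^128 ≡ 857^2 = 734449 ≡ 836 (mod 1189)
11^256 ≡ 836^2 = 698896 ≡ 953 (mod 1189)
11^512 ≡ 953^2 = 908209 ≡ 1002 (mod 1189)
11^1024 ≡ 1002^2 = 1004004 ≡ 488 (mod 1189)
1188 = 1024 + 128 + 32 + 4 in binary powers of 2.
So 11^1188 ≡ 488 · 836 · 141 · 373 ≡ 1009 (mod 1189).
Since 1009 ≠ 1, base 11 is a Fermat witness: 1189 is composite.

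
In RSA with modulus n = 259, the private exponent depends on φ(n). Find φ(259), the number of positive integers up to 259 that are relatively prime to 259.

Factor: 259 = 7 · 37.
φ(259) = (7−1) · (37−1) = 6 · 36 = 216.

216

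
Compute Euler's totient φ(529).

506

Factor: 529 = 23^2.
φ(529) = 23^1·(23−1) = 506.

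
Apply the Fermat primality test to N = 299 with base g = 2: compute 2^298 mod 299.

140

2^1 ≡ 2 (mod 299)
2^2 ≡ 2^2 = 4 ≡ 4 (mod 299)
2^4 ≡ 4^2 = 16 ≡ 16 (mod 299)
2^8 ≡ 16^2 = 256 ≡ 256 (mod 299)
2^16 ≡ 256^2 = 65536 ≡ 55 (mod 299)
2^32 ≡ 55^2 = 3025 ≡ 35 (mod 299)
2^64 ≡ 35^2 = 1225 ≡ 29 (mod 299)
2^128 ≡ 29^2 = 841 ≡ 243 (mod 299)
2^256 ≡ 243^2 = 59049 ≡ 146 (mod 299)
298 = 256 + 32 + 8 + 2 in binary powers of 2.
So 2^298 ≡ 146 · 35 · 256 · 4 ≡ 140 (mod 299).
Since 140 ≠ 1, base 2 is a Fermat witness: 299 is composite.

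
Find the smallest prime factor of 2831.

2831 is odd.
Digit sum 14, not divisible by 3.
Ends in 1: not divisible by 5.
7: 2831 = 7·404 + 3
11: 2831 = 11·257 + 4
13: 2831 = 13·217 + 10
17: 2831 = 17·166 + 9
19: 2831 = 19·149

19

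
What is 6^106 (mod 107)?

1

6^1 ≡ 6 (mod 107)
6^2 ≡ 6^2 = 36 ≡ 36 (mod 107)
6^4 ≡ 36^2 = 1296 ≡ 12 (mod 107)
6^8 ≡ 12^2 = 144 ≡ 37 (mod 107)
6^16 ≡ 37^2 = 1369 ≡ 85 (mod 107)
6^32 ≡ 85^2 = 7225 ≡ 56 (mod 107)
6^64 ≡ 56^2 = 3136 ≡ 33 (mod 107)
106 = 64 + 32 + 8 + 2 in binary powers of 2.
So 6^106 ≡ 33 · 56 · 37 · 36 ≡ 1 (mod 107).
Since the result is 1, base 6 gives no evidence that 107 is composite.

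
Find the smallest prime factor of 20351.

20351 is odd.
Digit sum 11, not divisible by 3.
Ends in 1: not divisible by 5.
7: 20351 = 7·2907 + 2
11: 20351 = 11·1850 + 1
13: 20351 = 13·1565 + 6
17: 20351 = 17·1197 + 2
19: 20351 = 19·1071 + 2
23: 20351 = 23·884 + 19
29: 20351 = 29·701 + 22
31: 20351 = 31·656 + 15
37: 20351 = 37·550 + 1
41: 20351 = 41·496 + 15
43: 20351 = 43·473 + 12
47: 20351 = 47·433

47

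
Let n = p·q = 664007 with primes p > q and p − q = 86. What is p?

859

Since p = q + 86, we have 664007 = q(q + 86), so q² + 86q − 664007 = 0.
Discriminant: 86² + 4·664007 = 7396 + 2656028 = 2663424; √2663424 = 1632.
q = (−86 + 1632)/2 = 773, and p = q + 86 = 859.
Check: 773 · 859 = 664007.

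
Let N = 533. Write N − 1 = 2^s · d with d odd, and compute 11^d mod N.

89

533 − 1 = 532 = 2^2 · 133, so d = 133.
11^1 ≡ 11 (mod 533)
11^2 ≡ 11^2 = 121 ≡ 121 (mod 533)
11^4 ≡ 121^2 = 14641 ≡ 250 (mod 533)
11^8 ≡ 250^2 = 62500 ≡ 139 (mod 533)
11^16 ≡ 139^2 = 19321 ≡ 133 (mod 533)
11^32 ≡ 133^2 = 17689 ≡ 100 (mod 533)
11^64 ≡ 100^2 = 10000 ≡ 406 (mod 533)
11^128 ≡ 406^2 = 164836 ≡ 139 (mod 533)
133 = 128 + 4 + 1 in binary powers of 2.
So 11^133 ≡ 139 · 250 · 11 ≡ 89 (mod 533).
Squaring chain: 89 → 459; never reaches −1, so base 11 is a Miller–Rabin witness that 533 is composite.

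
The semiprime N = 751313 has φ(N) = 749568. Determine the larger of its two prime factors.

φ(n) = (p−1)(q−1) = n − (p+q) + 1, so p + q = 751313 − 749568 + 1 = 1746.
p and q are the roots of t² − 1746t + 751313 = 0.
Discriminant: 1746² − 4·751313 = 3048516 − 3005252 = 43264; √43264 = 208.
q = (1746 − 208)/2 = 769, p = (1746 + 208)/2 = 977.
Check: 769 · 977 = 751313.

977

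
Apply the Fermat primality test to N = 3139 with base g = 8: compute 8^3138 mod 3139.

8^1 ≡ 8 (mod 3139)
8^2 ≡ 8^2 = 64 ≡ 64 (mod 3139)
8^4 ≡ 64^2 = 4096 ≡ 957 (mod 3139)
8^8 ≡ 957^2 = 915849 ≡ 2400 (mod 3139)
8^16 ≡ 2400^2 = 5760000 ≡ 3074 (mod 3139)
8^32 ≡ 3074^2 = 9449476 ≡ 1086 (mod 3139)
8^64 ≡ 1086^2 = 1179396 ≡ 2271 (mod 3139)
8^128 ≡ 2271^2 = 5157441 ≡ 64 (mod 3139)
8^256 ≡ 64^2 = 4096 ≡ 957 (mod 3139)
8^512 ≡ 957^2 = 915849 ≡ 2400 (mod 3139)
8^1024 ≡ 2400^2 = 5760000 ≡ 3074 (mod 3139)
8^2048 ≡ 3074^2 = 9449476 ≡ 1086 (mod 3139)
3138 = 2048 + 1024 + 64 + 2 in binary powers of 2.
So 8^3138 ≡ 1086 · 3074 · 2271 · 64 ≡ 1096 (mod 3139).
Since 1096 ≠ 1, base 8 is a Fermat witness: 3139 is composite.

1096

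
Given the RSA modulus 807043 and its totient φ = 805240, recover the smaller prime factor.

φ(n) = (p−1)(q−1) = n − (p+q) + 1, so p + q = 807043 − 805240 + 1 = 1804.
p and q are the roots of t² − 1804t + 807043 = 0.
Discriminant: 1804² − 4·807043 = 3254416 − 3228172 = 26244; √26244 = 162.
q = (1804 − 162)/2 = 821, p = (1804 + 162)/2 = 983.
Check: 821 · 983 = 807043.

821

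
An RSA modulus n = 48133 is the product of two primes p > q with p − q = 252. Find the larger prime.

379

Since p = q + 252, we have 48133 = q(q + 252), so q² + 252q − 48133 = 0.
Discriminant: 252² + 4·48133 = 63504 + 192532 = 256036; √256036 = 506.
q = (−252 + 506)/2 = 127, and p = q + 252 = 379.
Check: 127 · 379 = 48133.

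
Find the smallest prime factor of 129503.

129503 is odd.
Digit sum 20, not divisible by 3.
Ends in 3: not divisible by 5.
7: 129503 = 7·18500 + 3
11: 129503 = 11·11773

11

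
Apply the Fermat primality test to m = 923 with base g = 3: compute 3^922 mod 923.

432

3^1 ≡ 3 (mod 923)
3^2 ≡ 3^2 = 9 ≡ 9 (mod 923)
3^4 ≡ 9^2 = 81 ≡ 81 (mod 923)
3^8 ≡ 81^2 = 6561 ≡ 100 (mod 923)
3^16 ≡ 100^2 = 10000 ≡ 770 (mod 923)
3^32 ≡ 770^2 = 592900 ≡ 334 (mod 923)
3^64 ≡ 334^2 = 111556 ≡ 796 (mod 923)
3^128 ≡ 796^2 = 633616 ≡ 438 (mod 923)
3^256 ≡ 438^2 = 191844 ≡ 783 (mod 923)
3^512 ≡ 783^2 = 613089 ≡ 217 (mod 923)
922 = 512 + 256 + 128 + 16 + 8 + 2 in binary powers of 2.
So 3^922 ≡ 217 · 783 · 438 · 770 · 100 · 9 ≡ 432 (mod 923).
Since 432 ≠ 1, base 3 is a Fermat witness: 923 is composite.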